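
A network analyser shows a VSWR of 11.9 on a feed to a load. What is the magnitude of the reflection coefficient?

|Γ| ≈ 0.845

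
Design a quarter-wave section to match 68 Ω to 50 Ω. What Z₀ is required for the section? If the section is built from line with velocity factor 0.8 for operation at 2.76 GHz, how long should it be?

Z_qwt ≈ 58.3 Ω; length ≈ 2.17 cm

Z_qwt = √(Z_0·R_L) = √(50 × 68) = √3400
λ = 0.8·c/f = 0.087 m, so l = λ/4 = 0.0217 m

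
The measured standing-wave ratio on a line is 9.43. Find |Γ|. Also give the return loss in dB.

|Γ| ≈ 0.808; return loss ≈ 1.85 dB

|Γ| = (S − 1)/(S + 1) = (9.43 − 1)/(9.43 + 1) = 8.43/10.4
RL = −20·log₁₀|Γ| = −20·log₁₀(0.808)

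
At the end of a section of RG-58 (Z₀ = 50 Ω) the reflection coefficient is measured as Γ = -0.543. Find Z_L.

Z_L ≈ 14.8 Ω

Z_L = Z_0·(1 + Γ)/(1 − Γ) = 50·(0.457)/(1.54)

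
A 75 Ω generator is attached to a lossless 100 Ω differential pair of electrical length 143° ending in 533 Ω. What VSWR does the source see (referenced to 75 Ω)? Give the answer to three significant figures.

tan(βl) = -0.754
Z_in = Z_0·(Z_L + jZ_0·tanβl)/(Z_0 + jZ_L·tanβl) = 48.8 + j121 Ω
Γ_s = (Z_in − Z_s)/(Z_in + Z_s) = (-26.2 + j121)/(124 + j121), |Γ_s| = 0.714
VSWR = (1 + |Γ_s|)/(1 − |Γ_s|)

VSWR ≈ 5.99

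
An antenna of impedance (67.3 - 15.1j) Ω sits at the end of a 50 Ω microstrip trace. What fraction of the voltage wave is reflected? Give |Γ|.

Γ = (Z_L − Z_0)/(Z_L + Z_0) = (17.3 − j15.1)/(117.3 − j15.1)
|Γ| = 23/118

|Γ| ≈ 0.194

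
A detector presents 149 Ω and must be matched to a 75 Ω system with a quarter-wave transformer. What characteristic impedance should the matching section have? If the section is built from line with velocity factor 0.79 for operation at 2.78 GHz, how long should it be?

Z_qwt ≈ 106 Ω; length ≈ 2.13 cm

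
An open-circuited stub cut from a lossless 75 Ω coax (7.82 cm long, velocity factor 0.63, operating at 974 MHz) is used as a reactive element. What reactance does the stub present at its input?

λ = v/f = 0.63·c / 974 MHz = 0.194 m
βl = 2π·l/λ = 2π × 0.403 = 145°
tan(βl) = -0.698
For an open-circuited stub, Z_in = −jZ_0·cot(βl) = −jZ_0/tan(βl)

X_in ≈ 107 Ω (inductive)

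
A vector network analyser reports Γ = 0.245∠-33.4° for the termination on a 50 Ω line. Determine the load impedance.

Z_L = Z_0·(1 + Γ)/(1 − Γ) = 50·(1.2 − j0.135)/(0.795 + j0.135)

Z_L ≈ 72.2 − j20.7 Ω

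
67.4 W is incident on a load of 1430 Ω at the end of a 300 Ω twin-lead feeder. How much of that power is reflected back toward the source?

P_reflected ≈ 28.8 W

Γ = (1430 − 300)/(1430 + 300) = 0.653
|Γ|² = 0.427
P_refl = |Γ|²·P_inc = 28.8 W, P_del = (1 − |Γ|²)·P_inc = 38.6 W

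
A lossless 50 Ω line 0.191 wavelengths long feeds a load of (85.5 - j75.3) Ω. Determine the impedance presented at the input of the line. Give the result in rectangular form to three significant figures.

Z_in ≈ 15.1 − j2.69 Ω

βl = 2π × 0.191 = 68.8°
tan(βl) = tan(68.8°) = 2.57
Z_in = Z_0·(Z_L + jZ_0·tanβl)/(Z_0 + jZ_L·tanβl)
     = 50·(85.5 + j53.3)/(244 + j220)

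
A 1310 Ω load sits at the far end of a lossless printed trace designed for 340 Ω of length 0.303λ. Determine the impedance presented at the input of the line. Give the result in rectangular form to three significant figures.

βl = 2π × 0.303 = 109°
tan(βl) = tan(109°) = -2.89
Z_in = Z_0·(Z_L + jZ_0·tanβl)/(Z_0 + jZ_L·tanβl)
     = 340·(1310 − j983)/(340 − j3790)

Z_in ≈ 98 + j109 Ω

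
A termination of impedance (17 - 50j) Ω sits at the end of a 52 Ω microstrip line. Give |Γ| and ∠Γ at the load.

Γ ≈ 0.716 ∠ -89.1°

Γ = (Z_L − Z_0)/(Z_L + Z_0) = (-35 − j50)/(69 − j50)
|Γ| = 61/85.2 = 0.716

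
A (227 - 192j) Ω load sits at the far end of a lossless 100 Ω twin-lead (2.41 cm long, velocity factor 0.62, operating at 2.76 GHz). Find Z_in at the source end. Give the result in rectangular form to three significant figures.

Z_in ≈ 58.3 + j109 Ω

λ = v/f = 0.62·c / 2.76 GHz = 0.0674 m
βl = 2π·l/λ = 2π × 0.358 = 129°
tan(βl) = tan(129°) = -1.25
Z_in = Z_0·(Z_L + jZ_0·tanβl)/(Z_0 + jZ_L·tanβl)
     = 100·(227 − j317)/(-139 − j283)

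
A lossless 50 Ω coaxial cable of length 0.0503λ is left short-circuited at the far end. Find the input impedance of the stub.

βl = 2π × 0.0503 = 18.1°
tan(βl) = 0.327
For a short-circuited stub, Z_in = jZ_0·tan(βl)

Z_in ≈ +j16.4 Ω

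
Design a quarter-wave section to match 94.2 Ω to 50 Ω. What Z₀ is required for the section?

Z_qwt = √(Z_0·R_L) = √(50 × 94.2) = √4710

Z_qwt ≈ 68.6 Ω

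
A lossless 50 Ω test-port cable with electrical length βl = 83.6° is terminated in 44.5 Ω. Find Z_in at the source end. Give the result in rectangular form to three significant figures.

tan(βl) = tan(83.6°) = 8.92
Z_in = Z_0·(Z_L + jZ_0·tanβl)/(Z_0 + jZ_L·tanβl)
     = 50·(44.5 + j446)/(50 + j397)

Z_in ≈ 56 + j1.45 Ω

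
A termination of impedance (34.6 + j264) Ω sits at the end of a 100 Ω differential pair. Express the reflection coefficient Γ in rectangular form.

Γ ≈ 0.693 + j0.601

Γ = (Z_L − Z_0)/(Z_L + Z_0) = (-65.4 + j264)/(134.6 + j264)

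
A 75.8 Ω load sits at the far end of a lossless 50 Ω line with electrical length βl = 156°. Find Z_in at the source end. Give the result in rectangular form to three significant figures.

Z_in ≈ 62.4 + j19.9 Ω

tan(βl) = tan(156°) = -0.445
Z_in = Z_0·(Z_L + jZ_0·tanβl)/(Z_0 + jZ_L·tanβl)
     = 50·(75.8 − j22.3)/(50 − j33.7)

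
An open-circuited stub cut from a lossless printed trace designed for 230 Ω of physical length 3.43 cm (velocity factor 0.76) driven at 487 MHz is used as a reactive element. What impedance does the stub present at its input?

λ = v/f = 0.76·c / 487 MHz = 0.468 m
βl = 2π·l/λ = 2π × 0.0733 = 26.4°
tan(βl) = 0.496
For an open-circuited stub, Z_in = −jZ_0·cot(βl) = −jZ_0/tan(βl)

Z_in ≈ −j464 Ω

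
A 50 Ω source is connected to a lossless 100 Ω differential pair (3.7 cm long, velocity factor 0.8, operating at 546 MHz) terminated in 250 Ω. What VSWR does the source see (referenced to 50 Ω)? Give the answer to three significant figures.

λ = v/f = 0.8·c / 546 MHz = 0.44 m
βl = 2π·l/λ = 2π × 0.0842 = 30.3°
tan(βl) = 0.584
Z_in = Z_0·(Z_L + jZ_0·tanβl)/(Z_0 + jZ_L·tanβl) = 107 − j97.9 Ω
Γ_s = (Z_in − Z_s)/(Z_in + Z_s) = (57 − j97.9)/(157 − j97.9), |Γ_s| = 0.612
VSWR = (1 + |Γ_s|)/(1 − |Γ_s|)

VSWR ≈ 4.16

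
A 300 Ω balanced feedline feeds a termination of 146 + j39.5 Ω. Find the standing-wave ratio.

VSWR ≈ 2.1

Γ = (Z_L − Z_0)/(Z_L + Z_0) = (-154 + j39.5)/(446 + j39.5)
|Γ| = 159/448 = 0.355
VSWR = (1 + |Γ|)/(1 − |Γ|) = 1.36/0.645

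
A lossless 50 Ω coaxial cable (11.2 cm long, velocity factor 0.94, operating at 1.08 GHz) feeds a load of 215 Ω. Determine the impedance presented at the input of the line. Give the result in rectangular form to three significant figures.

λ = v/f = 0.94·c / 1.08 GHz = 0.261 m
βl = 2π·l/λ = 2π × 0.429 = 154°
tan(βl) = tan(154°) = -0.479
Z_in = Z_0·(Z_L + jZ_0·tanβl)/(Z_0 + jZ_L·tanβl)
     = 50·(215 − j23.9)/(50 − j103)

Z_in ≈ 50.5 + j79.9 Ω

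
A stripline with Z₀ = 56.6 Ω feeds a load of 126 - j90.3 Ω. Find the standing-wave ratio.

Γ = (Z_L − Z_0)/(Z_L + Z_0) = (69.4 − j90.3)/(182.6 − j90.3)
|Γ| = 114/204 = 0.559
VSWR = (1 + |Γ|)/(1 − |Γ|) = 1.56/0.441

VSWR ≈ 3.54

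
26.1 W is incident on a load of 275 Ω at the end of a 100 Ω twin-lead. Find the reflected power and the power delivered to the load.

P_reflected ≈ 5.68 W; P_delivered ≈ 20.4 W

Γ = (275 − 100)/(275 + 100) = 0.467
|Γ|² = 0.218
P_refl = |Γ|²·P_inc = 5.68 W, P_del = (1 − |Γ|²)·P_inc = 20.4 W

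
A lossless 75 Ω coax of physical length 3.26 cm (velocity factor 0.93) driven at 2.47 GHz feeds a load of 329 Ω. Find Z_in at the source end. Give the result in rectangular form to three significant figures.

λ = v/f = 0.93·c / 2.47 GHz = 0.113 m
βl = 2π·l/λ = 2π × 0.289 = 104°
tan(βl) = tan(104°) = -4.04
Z_in = Z_0·(Z_L + jZ_0·tanβl)/(Z_0 + jZ_L·tanβl)
     = 75·(329 − j303)/(75 − j1330)

Z_in ≈ 18.1 + j17.5 Ω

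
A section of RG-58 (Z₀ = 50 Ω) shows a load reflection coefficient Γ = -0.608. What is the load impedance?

Z_L ≈ 12.2 Ω

Z_L = Z_0·(1 + Γ)/(1 − Γ) = 50·(0.392)/(1.61)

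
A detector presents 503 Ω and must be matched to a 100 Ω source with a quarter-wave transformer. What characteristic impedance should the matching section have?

Z_qwt = √(Z_0·R_L) = √(100 × 503) = √50300

Z_qwt ≈ 224 Ω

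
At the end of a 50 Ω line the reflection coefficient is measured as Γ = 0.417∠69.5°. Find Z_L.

Z_L = Z_0·(1 + Γ)/(1 − Γ) = 50·(1.15 + j0.391)/(0.854 − j0.391)

Z_L ≈ 46.8 + j44.3 Ω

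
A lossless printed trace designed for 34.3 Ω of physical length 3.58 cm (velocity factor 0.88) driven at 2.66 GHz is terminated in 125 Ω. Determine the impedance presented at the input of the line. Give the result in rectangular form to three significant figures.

λ = v/f = 0.88·c / 2.66 GHz = 0.0992 m
βl = 2π·l/λ = 2π × 0.361 = 130°
tan(βl) = tan(130°) = -1.2
Z_in = Z_0·(Z_L + jZ_0·tanβl)/(Z_0 + jZ_L·tanβl)
     = 34.3·(125 − j41.1)/(34.3 − j150)

Z_in ≈ 15.2 + j25.2 Ω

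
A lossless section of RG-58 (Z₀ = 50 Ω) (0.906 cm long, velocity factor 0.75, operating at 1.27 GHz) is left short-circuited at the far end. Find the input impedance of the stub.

λ = v/f = 0.75·c / 1.27 GHz = 0.177 m
βl = 2π·l/λ = 2π × 0.0511 = 18.4°
tan(βl) = 0.333
For a short-circuited stub, Z_in = jZ_0·tan(βl)

Z_in ≈ +j16.6 Ω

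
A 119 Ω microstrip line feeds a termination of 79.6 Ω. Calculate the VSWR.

VSWR ≈ 1.49

Γ = (79.6 − 119)/(79.6 + 119) = -0.198
VSWR = (1 + 0.198)/(1 − 0.198)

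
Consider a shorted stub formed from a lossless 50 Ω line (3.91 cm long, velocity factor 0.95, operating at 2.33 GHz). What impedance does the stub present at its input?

Z_in ≈ −j107 Ω

λ = v/f = 0.95·c / 2.33 GHz = 0.122 m
βl = 2π·l/λ = 2π × 0.32 = 115°
tan(βl) = -2.14
For a shorted stub, Z_in = jZ_0·tan(βl)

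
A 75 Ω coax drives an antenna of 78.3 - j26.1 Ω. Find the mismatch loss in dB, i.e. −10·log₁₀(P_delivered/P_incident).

Γ = (3.3 − j26.1)/(153.3 − j26.1), |Γ| = 0.169
|Γ|² = 0.0286, so P_del/P_inc = 1 − |Γ|² = 0.971
ML = −10·log₁₀(1 − |Γ|²)

mismatch loss ≈ 0.126 dB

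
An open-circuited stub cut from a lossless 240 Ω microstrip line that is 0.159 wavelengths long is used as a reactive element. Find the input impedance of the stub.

Z_in ≈ −j154 Ω

βl = 2π × 0.159 = 57.2°
tan(βl) = 1.55
For an open-circuited stub, Z_in = −jZ_0·cot(βl) = −jZ_0/tan(βl)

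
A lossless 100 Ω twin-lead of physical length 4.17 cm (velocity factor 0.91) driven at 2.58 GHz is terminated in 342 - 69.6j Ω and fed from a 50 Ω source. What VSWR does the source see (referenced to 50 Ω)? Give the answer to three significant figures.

VSWR ≈ 5.52

λ = v/f = 0.91·c / 2.58 GHz = 0.106 m
βl = 2π·l/λ = 2π × 0.394 = 142°
tan(βl) = -0.785
Z_in = Z_0·(Z_L + jZ_0·tanβl)/(Z_0 + jZ_L·tanβl) = 74.6 + j115 Ω
Γ_s = (Z_in − Z_s)/(Z_in + Z_s) = (24.6 + j115)/(125 + j115), |Γ_s| = 0.693
VSWR = (1 + |Γ_s|)/(1 − |Γ_s|)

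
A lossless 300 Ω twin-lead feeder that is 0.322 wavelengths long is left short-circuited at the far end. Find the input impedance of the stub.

βl = 2π × 0.322 = 116°
tan(βl) = -2.06
For a short-circuited stub, Z_in = jZ_0·tan(βl)

Z_in ≈ −j617 Ω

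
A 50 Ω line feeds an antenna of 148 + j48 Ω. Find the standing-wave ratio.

Γ = (Z_L − Z_0)/(Z_L + Z_0) = (98 + j48)/(198 + j48)
|Γ| = 109/204 = 0.536
VSWR = (1 + |Γ|)/(1 − |Γ|) = 1.54/0.464

VSWR ≈ 3.31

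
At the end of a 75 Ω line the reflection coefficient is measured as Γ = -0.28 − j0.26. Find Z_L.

Z_L = Z_0·(1 + Γ)/(1 − Γ) = 75·(0.72 − j0.26)/(1.28 + j0.26)

Z_L ≈ 37.5 − j22.9 Ω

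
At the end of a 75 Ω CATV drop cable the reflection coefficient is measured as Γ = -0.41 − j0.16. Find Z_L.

Z_L ≈ 30 − j11.9 Ω

Z_L = Z_0·(1 + Γ)/(1 − Γ) = 75·(0.59 − j0.16)/(1.41 + j0.16)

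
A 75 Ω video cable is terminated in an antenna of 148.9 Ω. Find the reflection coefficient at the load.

Γ = (Z_L − Z_0)/(Z_L + Z_0) = (148.9 − 75)/(148.9 + 75) = 73.9/223.9

Γ = 0.33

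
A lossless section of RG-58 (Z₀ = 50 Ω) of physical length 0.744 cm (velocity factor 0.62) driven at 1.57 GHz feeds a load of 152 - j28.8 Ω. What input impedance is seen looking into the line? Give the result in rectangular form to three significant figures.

Z_in ≈ 56.8 − j64.4 Ω

λ = v/f = 0.62·c / 1.57 GHz = 0.118 m
βl = 2π·l/λ = 2π × 0.0628 = 22.6°
tan(βl) = tan(22.6°) = 0.416
Z_in = Z_0·(Z_L + jZ_0·tanβl)/(Z_0 + jZ_L·tanβl)
     = 50·(152 − j7.98)/(62 + j63.3)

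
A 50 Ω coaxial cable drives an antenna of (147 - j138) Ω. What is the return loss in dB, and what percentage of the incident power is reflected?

Γ = (97 − j138)/(197 − j138), |Γ| = 0.701
RL = −20·log₁₀(0.701) = 3.08 dB
P_refl/P_inc = |Γ|² = 0.492

RL ≈ 3.08 dB; 49.2% of incident power reflected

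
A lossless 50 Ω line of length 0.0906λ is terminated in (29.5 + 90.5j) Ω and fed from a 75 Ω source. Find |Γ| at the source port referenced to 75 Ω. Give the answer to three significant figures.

|Γ| ≈ 0.677

βl = 2π × 0.0906 = 32.6°
tan(βl) = 0.64
Z_in = Z_0·(Z_L + jZ_0·tanβl)/(Z_0 + jZ_L·tanβl) = 248 − j182 Ω
Γ_s = (Z_in − Z_s)/(Z_in + Z_s) = (173 − j182)/(323 − j182), |Γ_s| = 0.677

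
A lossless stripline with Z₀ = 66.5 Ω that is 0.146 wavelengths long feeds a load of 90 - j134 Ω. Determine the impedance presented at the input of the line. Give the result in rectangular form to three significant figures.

Z_in ≈ 14.9 − j20.2 Ω

βl = 2π × 0.146 = 52.6°
tan(βl) = tan(52.6°) = 1.31
Z_in = Z_0·(Z_L + jZ_0·tanβl)/(Z_0 + jZ_L·tanβl)
     = 66.5·(90 − j47.1)/(242 + j118)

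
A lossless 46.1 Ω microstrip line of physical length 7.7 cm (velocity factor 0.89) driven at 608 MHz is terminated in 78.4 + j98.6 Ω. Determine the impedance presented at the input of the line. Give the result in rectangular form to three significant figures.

Z_in ≈ 17.7 − j40.4 Ω

λ = v/f = 0.89·c / 608 MHz = 0.439 m
βl = 2π·l/λ = 2π × 0.175 = 63.1°
tan(βl) = tan(63.1°) = 1.97
Z_in = Z_0·(Z_L + jZ_0·tanβl)/(Z_0 + jZ_L·tanβl)
     = 46.1·(78.4 + j190)/(-148 + j155)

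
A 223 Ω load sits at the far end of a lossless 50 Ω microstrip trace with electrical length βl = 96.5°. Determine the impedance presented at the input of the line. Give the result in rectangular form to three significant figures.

Z_in ≈ 11.3 + j5.41 Ω

tan(βl) = tan(96.5°) = -8.78
Z_in = Z_0·(Z_L + jZ_0·tanβl)/(Z_0 + jZ_L·tanβl)
     = 50·(223 − j439)/(50 − j1960)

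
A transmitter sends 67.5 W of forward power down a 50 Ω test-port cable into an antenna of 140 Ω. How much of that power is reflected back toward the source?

Γ = (140 − 50)/(140 + 50) = 0.474
|Γ|² = 0.224
P_refl = |Γ|²·P_inc = 15.1 W, P_del = (1 − |Γ|²)·P_inc = 52.4 W

P_reflected ≈ 15.1 W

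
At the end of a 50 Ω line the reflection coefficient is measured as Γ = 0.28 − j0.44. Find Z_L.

Z_L = Z_0·(1 + Γ)/(1 − Γ) = 50·(1.28 − j0.44)/(0.72 + j0.44)

Z_L ≈ 51.1 − j61.8 Ω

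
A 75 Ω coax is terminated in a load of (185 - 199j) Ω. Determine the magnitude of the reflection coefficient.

|Γ| ≈ 0.694

Γ = (Z_L − Z_0)/(Z_L + Z_0) = (110 − j199)/(260 − j199)
|Γ| = 227/327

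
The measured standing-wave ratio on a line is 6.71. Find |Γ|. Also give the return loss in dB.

|Γ| ≈ 0.741; return loss ≈ 2.61 dB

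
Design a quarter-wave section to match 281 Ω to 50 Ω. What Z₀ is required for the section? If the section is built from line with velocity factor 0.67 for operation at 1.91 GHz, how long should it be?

Z_qwt = √(Z_0·R_L) = √(50 × 281) = √14050
λ = 0.67·c/f = 0.105 m, so l = λ/4 = 0.0263 m

Z_qwt ≈ 119 Ω; length ≈ 2.63 cm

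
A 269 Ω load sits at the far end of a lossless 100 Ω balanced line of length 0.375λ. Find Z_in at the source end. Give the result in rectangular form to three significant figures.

βl = 2π × 0.375 = 135°
tan(βl) = tan(135°) = -1
Z_in = Z_0·(Z_L + jZ_0·tanβl)/(Z_0 + jZ_L·tanβl)
     = 100·(269 − j100)/(100 − j269)

Z_in ≈ 65.3 + j75.7 Ω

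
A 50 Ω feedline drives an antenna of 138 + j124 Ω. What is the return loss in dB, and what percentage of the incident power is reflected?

Γ = (88 + j124)/(188 + j124), |Γ| = 0.675
RL = −20·log₁₀(0.675) = 3.41 dB
P_refl/P_inc = |Γ|² = 0.456

RL ≈ 3.41 dB; 45.6% of incident power reflected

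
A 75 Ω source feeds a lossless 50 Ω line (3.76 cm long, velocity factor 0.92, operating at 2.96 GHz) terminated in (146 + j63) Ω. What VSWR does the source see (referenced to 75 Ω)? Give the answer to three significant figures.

VSWR ≈ 3.74

λ = v/f = 0.92·c / 2.96 GHz = 0.0932 m
βl = 2π·l/λ = 2π × 0.403 = 145°
tan(βl) = -0.696
Z_in = Z_0·(Z_L + jZ_0·tanβl)/(Z_0 + jZ_L·tanβl) = 28.3 + j45.7 Ω
Γ_s = (Z_in − Z_s)/(Z_in + Z_s) = (-46.7 + j45.7)/(103 + j45.7), |Γ_s| = 0.578
VSWR = (1 + |Γ_s|)/(1 − |Γ_s|)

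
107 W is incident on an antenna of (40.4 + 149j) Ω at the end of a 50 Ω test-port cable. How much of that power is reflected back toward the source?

P_reflected ≈ 78.5 W

|Γ| = |(-9.6 + j149)/(90.4 + j149)| = 0.857
|Γ|² = 0.734
P_refl = |Γ|²·P_inc = 78.5 W, P_del = (1 − |Γ|²)·P_inc = 28.5 W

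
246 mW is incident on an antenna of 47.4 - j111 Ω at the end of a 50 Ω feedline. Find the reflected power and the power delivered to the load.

|Γ| = |(-2.6 − j111)/(97.4 − j111)| = 0.752
|Γ|² = 0.565
P_refl = |Γ|²·P_inc = 139 mW, P_del = (1 − |Γ|²)·P_inc = 107 mW

P_reflected ≈ 139 mW; P_delivered ≈ 107 mW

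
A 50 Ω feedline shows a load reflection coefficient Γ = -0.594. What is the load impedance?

Z_L = Z_0·(1 + Γ)/(1 − Γ) = 50·(0.406)/(1.59)

Z_L ≈ 12.7 Ω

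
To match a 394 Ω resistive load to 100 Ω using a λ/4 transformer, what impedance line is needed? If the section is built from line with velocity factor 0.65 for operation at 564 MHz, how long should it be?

Z_qwt ≈ 198 Ω; length ≈ 8.64 cm

Z_qwt = √(Z_0·R_L) = √(100 × 394) = √39400
λ = 0.65·c/f = 0.346 m, so l = λ/4 = 0.0864 m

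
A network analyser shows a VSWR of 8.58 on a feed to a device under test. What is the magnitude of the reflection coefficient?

|Γ| ≈ 0.791

|Γ| = (S − 1)/(S + 1) = (8.58 − 1)/(8.58 + 1) = 7.58/9.58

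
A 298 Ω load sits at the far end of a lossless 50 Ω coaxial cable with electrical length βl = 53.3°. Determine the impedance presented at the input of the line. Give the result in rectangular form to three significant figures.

tan(βl) = tan(53.3°) = 1.34
Z_in = Z_0·(Z_L + jZ_0·tanβl)/(Z_0 + jZ_L·tanβl)
     = 50·(298 + j67.1)/(50 + j400)

Z_in ≈ 12.8 − j35.7 Ω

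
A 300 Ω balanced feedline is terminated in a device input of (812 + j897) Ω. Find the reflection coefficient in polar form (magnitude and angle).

Γ ≈ 0.723 ∠ 21.4°

Γ = (Z_L − Z_0)/(Z_L + Z_0) = (512 + j897)/(1112 + j897)
|Γ| = 1030/1430 = 0.723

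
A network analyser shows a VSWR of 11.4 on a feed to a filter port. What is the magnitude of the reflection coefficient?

|Γ| = (S − 1)/(S + 1) = (11.4 − 1)/(11.4 + 1) = 10.4/12.4

|Γ| ≈ 0.839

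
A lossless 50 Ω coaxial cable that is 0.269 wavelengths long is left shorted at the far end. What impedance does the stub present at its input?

βl = 2π × 0.269 = 96.8°
tan(βl) = -8.34
For a shorted stub, Z_in = jZ_0·tan(βl)

Z_in ≈ −j417 Ω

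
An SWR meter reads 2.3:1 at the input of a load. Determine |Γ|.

|Γ| = (S − 1)/(S + 1) = (2.3 − 1)/(2.3 + 1) = 1.3/3.3

|Γ| ≈ 0.394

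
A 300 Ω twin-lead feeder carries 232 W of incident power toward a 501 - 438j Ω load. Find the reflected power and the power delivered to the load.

P_reflected ≈ 64.6 W; P_delivered ≈ 167 W

|Γ| = |(201 − j438)/(801 − j438)| = 0.528
|Γ|² = 0.279
P_refl = |Γ|²·P_inc = 64.6 W, P_del = (1 − |Γ|²)·P_inc = 167 W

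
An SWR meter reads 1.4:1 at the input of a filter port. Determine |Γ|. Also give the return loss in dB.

|Γ| = (S − 1)/(S + 1) = (1.4 − 1)/(1.4 + 1) = 0.4/2.4
RL = −20·log₁₀|Γ| = −20·log₁₀(0.167)

|Γ| ≈ 0.167; return loss ≈ 15.6 dB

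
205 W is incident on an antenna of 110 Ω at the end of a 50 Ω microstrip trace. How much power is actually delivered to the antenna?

P_delivered ≈ 176 W

Γ = (110 − 50)/(110 + 50) = 0.375
|Γ|² = 0.141
P_refl = |Γ|²·P_inc = 28.8 W, P_del = (1 − |Γ|²)·P_inc = 176 W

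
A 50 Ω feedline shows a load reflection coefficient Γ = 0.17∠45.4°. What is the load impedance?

Z_L ≈ 61.4 + j15.3 Ω

Z_L = Z_0·(1 + Γ)/(1 − Γ) = 50·(1.12 + j0.121)/(0.881 − j0.121)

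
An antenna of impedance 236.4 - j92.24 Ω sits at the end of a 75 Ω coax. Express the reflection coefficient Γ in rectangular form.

Γ = (Z_L − Z_0)/(Z_L + Z_0) = (161.4 − j92.24)/(311.4 − j92.24)

Γ ≈ 0.557 − j0.131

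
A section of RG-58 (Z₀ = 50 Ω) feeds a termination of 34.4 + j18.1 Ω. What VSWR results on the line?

VSWR ≈ 1.77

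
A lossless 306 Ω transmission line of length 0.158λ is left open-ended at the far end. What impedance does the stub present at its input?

Z_in ≈ −j200 Ω

βl = 2π × 0.158 = 56.9°
tan(βl) = 1.53
For an open-ended stub, Z_in = −jZ_0·cot(βl) = −jZ_0/tan(βl)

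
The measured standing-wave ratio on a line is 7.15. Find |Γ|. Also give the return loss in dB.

|Γ| ≈ 0.755; return loss ≈ 2.45 dB

|Γ| = (S − 1)/(S + 1) = (7.15 − 1)/(7.15 + 1) = 6.15/8.15
RL = −20·log₁₀|Γ| = −20·log₁₀(0.755)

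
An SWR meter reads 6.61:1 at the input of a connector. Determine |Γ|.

|Γ| = (S − 1)/(S + 1) = (6.61 − 1)/(6.61 + 1) = 5.61/7.61

|Γ| ≈ 0.737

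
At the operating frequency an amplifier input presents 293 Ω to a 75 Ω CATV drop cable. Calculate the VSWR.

VSWR ≈ 3.91

Γ = (293 − 75)/(293 + 75) = 0.592
VSWR = (1 + 0.592)/(1 − 0.592)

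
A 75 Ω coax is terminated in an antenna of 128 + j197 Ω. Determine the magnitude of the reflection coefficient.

|Γ| ≈ 0.721

Γ = (Z_L − Z_0)/(Z_L + Z_0) = (53 + j197)/(203 + j197)
|Γ| = 204/283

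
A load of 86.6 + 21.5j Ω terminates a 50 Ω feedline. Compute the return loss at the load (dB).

Γ = (36.6 + j21.5)/(136.6 + j21.5), |Γ| = 0.307
RL = −20·log₁₀|Γ| = −20·log₁₀(0.307)

RL ≈ 10.3 dB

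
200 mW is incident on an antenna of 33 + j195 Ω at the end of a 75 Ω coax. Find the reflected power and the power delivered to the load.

P_reflected ≈ 160 mW; P_delivered ≈ 39.8 mW

|Γ| = |(-42 + j195)/(108 + j195)| = 0.895
|Γ|² = 0.801
P_refl = |Γ|²·P_inc = 160 mW, P_del = (1 − |Γ|²)·P_inc = 39.8 mW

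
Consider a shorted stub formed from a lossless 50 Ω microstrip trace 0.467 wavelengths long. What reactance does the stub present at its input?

X_in ≈ -10.5 Ω (capacitive)

βl = 2π × 0.467 = 168°
tan(βl) = -0.21
For a shorted stub, Z_in = jZ_0·tan(βl)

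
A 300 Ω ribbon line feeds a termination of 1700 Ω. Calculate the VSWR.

VSWR ≈ 5.67

For a purely resistive load, VSWR = R_L/Z_0 or Z_0/R_L (whichever > 1) = 1700/300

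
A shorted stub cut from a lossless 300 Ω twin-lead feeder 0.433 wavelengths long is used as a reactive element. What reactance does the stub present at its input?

βl = 2π × 0.433 = 156°
tan(βl) = -0.448
For a shorted stub, Z_in = jZ_0·tan(βl)

X_in ≈ -134 Ω (capacitive)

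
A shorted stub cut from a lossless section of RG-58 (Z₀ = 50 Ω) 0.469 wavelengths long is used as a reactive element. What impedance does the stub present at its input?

βl = 2π × 0.469 = 169°
tan(βl) = -0.197
For a shorted stub, Z_in = jZ_0·tan(βl)

Z_in ≈ −j9.86 Ω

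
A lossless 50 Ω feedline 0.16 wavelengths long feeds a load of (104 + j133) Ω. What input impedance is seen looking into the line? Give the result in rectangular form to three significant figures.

βl = 2π × 0.16 = 57.6°
tan(βl) = tan(57.6°) = 1.58
Z_in = Z_0·(Z_L + jZ_0·tanβl)/(Z_0 + jZ_L·tanβl)
     = 50·(104 + j212)/(-160 + j164)

Z_in ≈ 17.3 − j48.6 Ω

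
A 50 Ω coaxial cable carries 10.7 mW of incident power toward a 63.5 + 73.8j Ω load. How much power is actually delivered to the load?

|Γ| = |(13.5 + j73.8)/(113.5 + j73.8)| = 0.554
|Γ|² = 0.307
P_refl = |Γ|²·P_inc = 3.29 mW, P_del = (1 − |Γ|²)·P_inc = 7.41 mW

P_delivered ≈ 7.41 mW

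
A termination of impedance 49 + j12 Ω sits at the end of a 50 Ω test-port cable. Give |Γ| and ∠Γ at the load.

Γ = (Z_L − Z_0)/(Z_L + Z_0) = (-1 + j12)/(99 + j12)
|Γ| = 12/99.7 = 0.121

Γ ≈ 0.121 ∠ 87.9°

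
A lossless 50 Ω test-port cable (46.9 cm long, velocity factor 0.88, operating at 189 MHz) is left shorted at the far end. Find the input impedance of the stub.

Z_in ≈ −j83.6 Ω

λ = v/f = 0.88·c / 189 MHz = 1.4 m
βl = 2π·l/λ = 2π × 0.336 = 121°
tan(βl) = -1.67
For a shorted stub, Z_in = jZ_0·tan(βl)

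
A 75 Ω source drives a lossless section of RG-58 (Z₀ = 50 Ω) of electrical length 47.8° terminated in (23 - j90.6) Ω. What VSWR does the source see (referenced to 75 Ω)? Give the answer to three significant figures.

VSWR ≈ 14

tan(βl) = 1.1
Z_in = Z_0·(Z_L + jZ_0·tanβl)/(Z_0 + jZ_L·tanβl) = 5.51 − j12.8 Ω
Γ_s = (Z_in − Z_s)/(Z_in + Z_s) = (-69.5 − j12.8)/(80.5 − j12.8), |Γ_s| = 0.867
VSWR = (1 + |Γ_s|)/(1 − |Γ_s|)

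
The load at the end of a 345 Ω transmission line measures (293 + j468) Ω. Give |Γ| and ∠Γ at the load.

Γ ≈ 0.595 ∠ 60.1°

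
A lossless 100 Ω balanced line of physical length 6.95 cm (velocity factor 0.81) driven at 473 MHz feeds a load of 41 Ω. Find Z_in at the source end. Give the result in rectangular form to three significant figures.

λ = v/f = 0.81·c / 473 MHz = 0.514 m
βl = 2π·l/λ = 2π × 0.135 = 48.7°
tan(βl) = tan(48.7°) = 1.14
Z_in = Z_0·(Z_L + jZ_0·tanβl)/(Z_0 + jZ_L·tanβl)
     = 100·(41 + j114)/(100 + j46.7)

Z_in ≈ 77.3 + j77.8 Ω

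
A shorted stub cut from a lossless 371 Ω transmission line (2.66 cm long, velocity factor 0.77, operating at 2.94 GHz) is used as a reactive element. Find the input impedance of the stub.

λ = v/f = 0.77·c / 2.94 GHz = 0.0786 m
βl = 2π·l/λ = 2π × 0.339 = 122°
tan(βl) = -1.61
For a shorted stub, Z_in = jZ_0·tan(βl)

Z_in ≈ −j597 Ω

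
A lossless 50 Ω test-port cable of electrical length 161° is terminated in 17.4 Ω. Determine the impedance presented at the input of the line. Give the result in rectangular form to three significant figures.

tan(βl) = tan(161°) = -0.344
Z_in = Z_0·(Z_L + jZ_0·tanβl)/(Z_0 + jZ_L·tanβl)
     = 50·(17.4 − j17.2)/(50 − j5.99)

Z_in ≈ 19.2 − j14.9 Ω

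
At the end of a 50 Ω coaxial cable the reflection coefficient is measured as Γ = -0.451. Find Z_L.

Z_L ≈ 18.9 Ω

Z_L = Z_0·(1 + Γ)/(1 − Γ) = 50·(0.549)/(1.45)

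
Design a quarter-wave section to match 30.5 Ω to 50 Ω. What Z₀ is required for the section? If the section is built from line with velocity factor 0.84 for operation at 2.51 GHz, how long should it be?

Z_qwt ≈ 39.1 Ω; length ≈ 2.51 cm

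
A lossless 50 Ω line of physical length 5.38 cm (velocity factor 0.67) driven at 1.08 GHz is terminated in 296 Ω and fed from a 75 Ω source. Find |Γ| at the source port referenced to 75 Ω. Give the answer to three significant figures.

|Γ| ≈ 0.792

λ = v/f = 0.67·c / 1.08 GHz = 0.186 m
βl = 2π·l/λ = 2π × 0.289 = 104°
tan(βl) = -3.99
Z_in = Z_0·(Z_L + jZ_0·tanβl)/(Z_0 + jZ_L·tanβl) = 8.96 + j12.1 Ω
Γ_s = (Z_in − Z_s)/(Z_in + Z_s) = (-66 + j12.1)/(84 + j12.1), |Γ_s| = 0.792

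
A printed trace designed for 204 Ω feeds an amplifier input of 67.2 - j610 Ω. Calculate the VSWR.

Γ = (Z_L − Z_0)/(Z_L + Z_0) = (-136.8 − j610)/(271.2 − j610)
|Γ| = 625/668 = 0.936
VSWR = (1 + |Γ|)/(1 − |Γ|) = 1.94/0.0635

VSWR ≈ 30.5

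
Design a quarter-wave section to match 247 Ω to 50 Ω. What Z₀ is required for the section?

Z_qwt = √(Z_0·R_L) = √(50 × 247) = √12350

Z_qwt ≈ 111 Ω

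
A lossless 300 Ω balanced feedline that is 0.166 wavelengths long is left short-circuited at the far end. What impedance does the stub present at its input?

Z_in ≈ +j515 Ω

βl = 2π × 0.166 = 59.8°
tan(βl) = 1.72
For a short-circuited stub, Z_in = jZ_0·tan(βl)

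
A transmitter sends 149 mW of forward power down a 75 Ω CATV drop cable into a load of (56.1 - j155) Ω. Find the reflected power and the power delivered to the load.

P_reflected ≈ 88.2 mW; P_delivered ≈ 60.8 mW

|Γ| = |(-18.9 − j155)/(131.1 − j155)| = 0.769
|Γ|² = 0.592
P_refl = |Γ|²·P_inc = 88.2 mW, P_del = (1 − |Γ|²)·P_inc = 60.8 mW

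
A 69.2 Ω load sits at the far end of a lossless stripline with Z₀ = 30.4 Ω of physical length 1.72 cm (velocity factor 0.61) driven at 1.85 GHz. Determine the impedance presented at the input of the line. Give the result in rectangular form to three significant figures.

λ = v/f = 0.61·c / 1.85 GHz = 0.0989 m
βl = 2π·l/λ = 2π × 0.174 = 62.6°
tan(βl) = tan(62.6°) = 1.93
Z_in = Z_0·(Z_L + jZ_0·tanβl)/(Z_0 + jZ_L·tanβl)
     = 30.4·(69.2 + j58.6)/(30.4 + j133)

Z_in ≈ 16.1 − j12.1 Ω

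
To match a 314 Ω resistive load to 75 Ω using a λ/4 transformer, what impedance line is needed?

Z_qwt ≈ 153 Ω

Z_qwt = √(Z_0·R_L) = √(75 × 314) = √23550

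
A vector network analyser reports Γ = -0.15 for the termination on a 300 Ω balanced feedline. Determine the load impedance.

Z_L ≈ 222 Ω

Z_L = Z_0·(1 + Γ)/(1 − Γ) = 300·(0.85)/(1.15)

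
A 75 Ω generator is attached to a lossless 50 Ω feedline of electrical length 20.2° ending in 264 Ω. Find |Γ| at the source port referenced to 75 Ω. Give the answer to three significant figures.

|Γ| ≈ 0.605

tan(βl) = 0.368
Z_in = Z_0·(Z_L + jZ_0·tanβl)/(Z_0 + jZ_L·tanβl) = 62.8 − j104 Ω
Γ_s = (Z_in − Z_s)/(Z_in + Z_s) = (-12.2 − j104)/(138 − j104), |Γ_s| = 0.605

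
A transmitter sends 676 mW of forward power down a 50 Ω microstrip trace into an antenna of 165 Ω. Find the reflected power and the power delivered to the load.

P_reflected ≈ 193 mW; P_delivered ≈ 483 mW

Γ = (165 − 50)/(165 + 50) = 0.535
|Γ|² = 0.286
P_refl = |Γ|²·P_inc = 193 mW, P_del = (1 − |Γ|²)·P_inc = 483 mW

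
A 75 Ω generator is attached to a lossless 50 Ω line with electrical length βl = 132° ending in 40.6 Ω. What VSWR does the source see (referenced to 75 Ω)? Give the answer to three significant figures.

VSWR ≈ 1.55

tan(βl) = -1.11
Z_in = Z_0·(Z_L + jZ_0·tanβl)/(Z_0 + jZ_L·tanβl) = 50 − j10.4 Ω
Γ_s = (Z_in − Z_s)/(Z_in + Z_s) = (-25 − j10.4)/(125 − j10.4), |Γ_s| = 0.216
VSWR = (1 + |Γ_s|)/(1 − |Γ_s|)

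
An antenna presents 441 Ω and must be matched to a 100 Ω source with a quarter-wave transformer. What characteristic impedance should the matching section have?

Z_qwt ≈ 210 Ω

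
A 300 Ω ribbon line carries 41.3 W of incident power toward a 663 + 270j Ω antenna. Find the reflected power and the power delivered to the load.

|Γ| = |(363 + j270)/(963 + j270)| = 0.452
|Γ|² = 0.205
P_refl = |Γ|²·P_inc = 8.45 W, P_del = (1 − |Γ|²)·P_inc = 32.8 W

P_reflected ≈ 8.45 W; P_delivered ≈ 32.8 W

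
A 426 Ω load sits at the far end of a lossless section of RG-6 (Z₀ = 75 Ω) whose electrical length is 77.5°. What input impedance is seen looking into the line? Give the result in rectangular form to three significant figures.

Z_in ≈ 13.8 − j16.1 Ω

tan(βl) = tan(77.5°) = 4.51
Z_in = Z_0·(Z_L + jZ_0·tanβl)/(Z_0 + jZ_L·tanβl)
     = 75·(426 + j338)/(75 + j1920)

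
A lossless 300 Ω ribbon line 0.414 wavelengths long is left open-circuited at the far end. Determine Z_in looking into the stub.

Z_in ≈ +j500 Ω

βl = 2π × 0.414 = 149°
tan(βl) = -0.6
For an open-circuited stub, Z_in = −jZ_0·cot(βl) = −jZ_0/tan(βl)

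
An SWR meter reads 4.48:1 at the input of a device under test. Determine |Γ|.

|Γ| ≈ 0.635

|Γ| = (S − 1)/(S + 1) = (4.48 − 1)/(4.48 + 1) = 3.48/5.48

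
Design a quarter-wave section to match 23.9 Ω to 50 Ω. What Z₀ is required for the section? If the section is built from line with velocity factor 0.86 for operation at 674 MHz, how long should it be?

Z_qwt = √(Z_0·R_L) = √(50 × 23.9) = √1195
λ = 0.86·c/f = 0.383 m, so l = λ/4 = 0.0957 m

Z_qwt ≈ 34.6 Ω; length ≈ 9.57 cm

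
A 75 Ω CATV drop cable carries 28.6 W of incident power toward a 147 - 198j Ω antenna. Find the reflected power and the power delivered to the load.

|Γ| = |(72 − j198)/(222 − j198)| = 0.708
|Γ|² = 0.502
P_refl = |Γ|²·P_inc = 14.3 W, P_del = (1 − |Γ|²)·P_inc = 14.3 W

P_reflected ≈ 14.3 W; P_delivered ≈ 14.3 W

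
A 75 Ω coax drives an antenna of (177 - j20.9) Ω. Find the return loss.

RL ≈ 7.71 dB

Γ = (102 − j20.9)/(252 − j20.9), |Γ| = 0.412
RL = −20·log₁₀|Γ| = −20·log₁₀(0.412)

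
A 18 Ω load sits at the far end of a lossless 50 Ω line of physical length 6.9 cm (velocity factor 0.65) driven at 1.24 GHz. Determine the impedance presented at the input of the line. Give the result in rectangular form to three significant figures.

Z_in ≈ 20.5 − j17.3 Ω

λ = v/f = 0.65·c / 1.24 GHz = 0.157 m
βl = 2π·l/λ = 2π × 0.439 = 158°
tan(βl) = tan(158°) = -0.405
Z_in = Z_0·(Z_L + jZ_0·tanβl)/(Z_0 + jZ_L·tanβl)
     = 50·(18 − j20.2)/(50 − j7.29)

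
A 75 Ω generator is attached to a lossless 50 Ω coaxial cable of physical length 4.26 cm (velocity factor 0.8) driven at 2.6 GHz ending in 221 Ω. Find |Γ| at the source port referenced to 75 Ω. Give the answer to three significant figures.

λ = v/f = 0.8·c / 2.6 GHz = 0.0923 m
βl = 2π·l/λ = 2π × 0.461 = 166°
tan(βl) = -0.247
Z_in = Z_0·(Z_L + jZ_0·tanβl)/(Z_0 + jZ_L·tanβl) = 107 + j104 Ω
Γ_s = (Z_in − Z_s)/(Z_in + Z_s) = (32.1 + j104)/(182 + j104), |Γ_s| = 0.521

|Γ| ≈ 0.521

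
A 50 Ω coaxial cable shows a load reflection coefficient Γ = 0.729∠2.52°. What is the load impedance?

Z_L ≈ 313 + j42.8 Ω

Z_L = Z_0·(1 + Γ)/(1 − Γ) = 50·(1.73 + j0.0321)/(0.272 − j0.0321)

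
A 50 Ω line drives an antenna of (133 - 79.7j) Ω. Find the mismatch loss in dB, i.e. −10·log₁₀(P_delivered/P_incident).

Γ = (83 − j79.7)/(183 − j79.7), |Γ| = 0.576
|Γ|² = 0.332, so P_del/P_inc = 1 − |Γ|² = 0.668
ML = −10·log₁₀(1 − |Γ|²)

mismatch loss ≈ 1.75 dB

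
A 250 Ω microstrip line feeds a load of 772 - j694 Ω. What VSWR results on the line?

VSWR ≈ 5.73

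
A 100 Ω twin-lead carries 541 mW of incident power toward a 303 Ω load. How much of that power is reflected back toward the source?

P_reflected ≈ 137 mW

Γ = (303 − 100)/(303 + 100) = 0.504
|Γ|² = 0.254
P_refl = |Γ|²·P_inc = 137 mW, P_del = (1 − |Γ|²)·P_inc = 404 mW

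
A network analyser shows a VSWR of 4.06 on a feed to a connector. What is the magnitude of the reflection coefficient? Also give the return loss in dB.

|Γ| ≈ 0.605; return loss ≈ 4.37 dB

|Γ| = (S − 1)/(S + 1) = (4.06 − 1)/(4.06 + 1) = 3.06/5.06
RL = −20·log₁₀|Γ| = −20·log₁₀(0.605)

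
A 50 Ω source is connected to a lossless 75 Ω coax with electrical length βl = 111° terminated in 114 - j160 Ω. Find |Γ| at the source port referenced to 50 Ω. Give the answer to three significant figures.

|Γ| ≈ 0.666

tan(βl) = -2.61
Z_in = Z_0·(Z_L + jZ_0·tanβl)/(Z_0 + jZ_L·tanβl) = 24.4 + j56.8 Ω
Γ_s = (Z_in − Z_s)/(Z_in + Z_s) = (-25.6 + j56.8)/(74.4 + j56.8), |Γ_s| = 0.666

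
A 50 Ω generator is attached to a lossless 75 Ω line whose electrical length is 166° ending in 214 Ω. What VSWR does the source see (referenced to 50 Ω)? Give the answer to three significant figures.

VSWR ≈ 4.15

tan(βl) = -0.249
Z_in = Z_0·(Z_L + jZ_0·tanβl)/(Z_0 + jZ_L·tanβl) = 151 + j88.7 Ω
Γ_s = (Z_in − Z_s)/(Z_in + Z_s) = (101 + j88.7)/(201 + j88.7), |Γ_s| = 0.612
VSWR = (1 + |Γ_s|)/(1 − |Γ_s|)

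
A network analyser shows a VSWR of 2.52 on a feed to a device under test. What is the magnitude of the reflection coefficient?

|Γ| = (S − 1)/(S + 1) = (2.52 − 1)/(2.52 + 1) = 1.52/3.52

|Γ| ≈ 0.432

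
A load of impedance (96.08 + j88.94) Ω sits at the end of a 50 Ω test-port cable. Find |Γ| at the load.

Γ = (Z_L − Z_0)/(Z_L + Z_0) = (46.08 + j88.94)/(146.1 + j88.94)
|Γ| = 100/171

|Γ| ≈ 0.586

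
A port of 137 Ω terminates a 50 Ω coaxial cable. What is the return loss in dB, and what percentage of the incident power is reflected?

Γ = (137 − 50)/(137 + 50) = 0.465
RL = −20·log₁₀(0.465) = 6.65 dB
P_refl/P_inc = |Γ|² = 0.216

RL ≈ 6.65 dB; 21.6% of incident power reflected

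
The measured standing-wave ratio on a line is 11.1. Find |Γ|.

|Γ| ≈ 0.835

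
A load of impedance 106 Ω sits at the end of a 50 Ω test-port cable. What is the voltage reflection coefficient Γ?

Γ = (Z_L − Z_0)/(Z_L + Z_0) = (106 − 50)/(106 + 50) = 56/156

Γ = 0.359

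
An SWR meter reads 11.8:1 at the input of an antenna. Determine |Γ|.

|Γ| = (S − 1)/(S + 1) = (11.8 − 1)/(11.8 + 1) = 10.8/12.8

|Γ| ≈ 0.844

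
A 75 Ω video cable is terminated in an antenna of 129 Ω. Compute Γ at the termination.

Γ = (Z_L − Z_0)/(Z_L + Z_0) = (129 − 75)/(129 + 75) = 54/204

Γ = 0.265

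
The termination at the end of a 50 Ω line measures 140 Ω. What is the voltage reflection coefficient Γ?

Γ = 0.474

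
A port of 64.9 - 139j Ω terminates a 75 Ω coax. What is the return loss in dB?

RL ≈ 3.02 dB

Γ = (-10.1 − j139)/(139.9 − j139), |Γ| = 0.707
RL = −20·log₁₀|Γ| = −20·log₁₀(0.707)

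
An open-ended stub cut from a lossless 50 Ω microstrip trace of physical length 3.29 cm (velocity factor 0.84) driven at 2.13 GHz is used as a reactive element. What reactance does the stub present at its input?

λ = v/f = 0.84·c / 2.13 GHz = 0.118 m
βl = 2π·l/λ = 2π × 0.278 = 100°
tan(βl) = -5.61
For an open-ended stub, Z_in = −jZ_0·cot(βl) = −jZ_0/tan(βl)

X_in ≈ 8.92 Ω (inductive)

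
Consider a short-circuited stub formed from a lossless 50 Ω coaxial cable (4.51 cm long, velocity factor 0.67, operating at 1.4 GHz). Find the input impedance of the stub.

Z_in ≈ −j117 Ω

λ = v/f = 0.67·c / 1.4 GHz = 0.144 m
βl = 2π·l/λ = 2π × 0.314 = 113°
tan(βl) = -2.35
For a short-circuited stub, Z_in = jZ_0·tan(βl)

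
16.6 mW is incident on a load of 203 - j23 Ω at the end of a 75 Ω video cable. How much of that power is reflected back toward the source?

|Γ| = |(128 − j23)/(278 − j23)| = 0.466
|Γ|² = 0.217
P_refl = |Γ|²·P_inc = 3.61 mW, P_del = (1 − |Γ|²)·P_inc = 13 mW

P_reflected ≈ 3.61 mW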